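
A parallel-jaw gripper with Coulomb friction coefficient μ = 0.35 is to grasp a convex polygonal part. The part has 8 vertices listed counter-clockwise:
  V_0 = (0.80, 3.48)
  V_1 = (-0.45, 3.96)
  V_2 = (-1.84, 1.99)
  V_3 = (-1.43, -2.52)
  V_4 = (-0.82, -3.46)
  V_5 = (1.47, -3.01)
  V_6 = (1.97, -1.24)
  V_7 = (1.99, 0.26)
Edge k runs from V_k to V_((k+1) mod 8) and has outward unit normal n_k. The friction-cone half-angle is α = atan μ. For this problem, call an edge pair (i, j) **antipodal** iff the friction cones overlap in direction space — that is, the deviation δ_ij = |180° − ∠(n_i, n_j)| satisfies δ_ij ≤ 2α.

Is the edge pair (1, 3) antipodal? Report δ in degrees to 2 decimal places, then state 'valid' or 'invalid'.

α = atan 0.35 = 19.29°;  2α = 38.58°
edge 1: e_1 = (-1.39, -1.97);  n_1 = (-0.8171, +0.5765)
edge 3: e_3 = (+0.61, -0.94);  n_3 = (-0.8389, -0.5444)
∠(n_1, n_3) = 68.19°
δ = |180° − 68.19°| = 111.81°
111.81° > 2α = 38.58°  →  invalid

δ = 111.81°, invalid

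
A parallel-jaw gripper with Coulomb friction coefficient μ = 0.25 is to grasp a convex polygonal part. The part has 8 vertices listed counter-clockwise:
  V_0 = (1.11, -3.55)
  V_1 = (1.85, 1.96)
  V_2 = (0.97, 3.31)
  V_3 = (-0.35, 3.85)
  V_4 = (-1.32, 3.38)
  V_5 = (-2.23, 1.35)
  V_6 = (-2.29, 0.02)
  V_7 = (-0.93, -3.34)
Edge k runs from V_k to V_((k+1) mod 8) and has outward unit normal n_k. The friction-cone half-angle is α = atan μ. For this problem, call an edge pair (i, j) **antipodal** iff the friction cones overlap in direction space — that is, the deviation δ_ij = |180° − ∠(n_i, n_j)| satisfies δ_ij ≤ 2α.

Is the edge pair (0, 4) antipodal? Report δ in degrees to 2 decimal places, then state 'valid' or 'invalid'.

α = atan 0.25 = 14.04°;  2α = 28.07°
edge 0: e_0 = (+0.74, +5.51);  n_0 = (+0.9911, -0.1331)
edge 4: e_4 = (-0.91, -2.03);  n_4 = (-0.9125, +0.4091)
∠(n_0, n_4) = 163.50°
δ = |180° − 163.50°| = 16.50°
16.50° ≤ 2α = 28.07°  →  valid

δ = 16.50°, valid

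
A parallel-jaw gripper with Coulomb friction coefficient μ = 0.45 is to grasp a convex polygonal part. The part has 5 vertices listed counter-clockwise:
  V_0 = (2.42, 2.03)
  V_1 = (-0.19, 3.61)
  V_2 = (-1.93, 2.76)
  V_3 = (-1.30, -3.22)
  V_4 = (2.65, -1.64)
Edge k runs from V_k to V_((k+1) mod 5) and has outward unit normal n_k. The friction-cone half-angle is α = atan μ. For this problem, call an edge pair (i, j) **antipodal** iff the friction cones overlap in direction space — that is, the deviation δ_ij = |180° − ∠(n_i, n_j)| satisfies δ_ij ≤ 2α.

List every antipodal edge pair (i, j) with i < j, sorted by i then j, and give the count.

count = 2; pairs: (1,3), (2,4)

α = atan 0.45 = 24.23°;  2α = 48.46°
n_0 = (+0.5179, +0.8555)
n_1 = (-0.4389, +0.8985)
n_2 = (-0.9945, -0.1048)
n_3 = (+0.3714, -0.9285)
n_4 = (+0.9980, +0.0625)
  (0,1): δ = 122.78°  ·
  (0,2): δ = 52.80°  ·
  (0,3): δ = 52.99°  ·
  (0,4): δ = 124.78°  ·
  (1,2): δ = 110.02°  ·
  (1,3): δ = 4.23°  ✓
  (1,4): δ = 67.55°  ·
  (2,3): δ = 74.21°  ·
  (2,4): δ = 2.43°  ✓
  (3,4): δ = 108.22°  ·
antipodal pairs: 2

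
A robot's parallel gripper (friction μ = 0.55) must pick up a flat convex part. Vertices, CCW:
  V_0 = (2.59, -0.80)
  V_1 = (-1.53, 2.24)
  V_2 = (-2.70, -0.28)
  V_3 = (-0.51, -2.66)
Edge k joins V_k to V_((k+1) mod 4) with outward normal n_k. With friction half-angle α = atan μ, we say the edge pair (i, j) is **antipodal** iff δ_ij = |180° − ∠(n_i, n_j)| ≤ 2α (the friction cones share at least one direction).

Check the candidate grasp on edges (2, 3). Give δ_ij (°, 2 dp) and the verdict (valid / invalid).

δ = 101.66°, invalid

α = atan 0.55 = 28.81°;  2α = 57.62°
edge 2: e_2 = (+2.19, -2.38);  n_2 = (-0.7359, -0.6771)
edge 3: e_3 = (+3.10, +1.86);  n_3 = (+0.5145, -0.8575)
∠(n_2, n_3) = 78.34°
δ = |180° − 78.34°| = 101.66°
101.66° > 2α = 57.62°  →  invalid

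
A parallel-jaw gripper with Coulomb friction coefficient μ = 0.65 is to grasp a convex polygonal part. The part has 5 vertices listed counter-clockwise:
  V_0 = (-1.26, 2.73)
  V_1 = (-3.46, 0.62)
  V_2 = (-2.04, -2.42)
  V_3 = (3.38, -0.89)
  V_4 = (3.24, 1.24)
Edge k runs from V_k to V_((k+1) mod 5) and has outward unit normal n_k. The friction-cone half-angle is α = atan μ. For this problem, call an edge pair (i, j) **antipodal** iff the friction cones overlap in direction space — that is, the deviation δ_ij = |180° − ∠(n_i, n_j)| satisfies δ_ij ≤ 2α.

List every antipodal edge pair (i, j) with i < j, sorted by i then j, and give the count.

α = atan 0.65 = 33.02°;  2α = 66.05°
n_0 = (-0.6922, +0.7217)
n_1 = (-0.9060, -0.4232)
n_2 = (+0.2717, -0.9624)
n_3 = (+0.9978, +0.0656)
n_4 = (+0.3143, +0.9493)
  (0,1): δ = 108.77°  ·
  (0,2): δ = 28.04°  ✓
  (0,3): δ = 49.96°  ✓
  (0,4): δ = 117.88°  ·
  (1,2): δ = 99.27°  ·
  (1,3): δ = 21.28°  ✓
  (1,4): δ = 46.64°  ✓
  (2,3): δ = 102.00°  ·
  (2,4): δ = 34.08°  ✓
  (3,4): δ = 112.08°  ·
antipodal pairs: 5

count = 5; pairs: (0,2), (0,3), (1,3), (1,4), (2,4)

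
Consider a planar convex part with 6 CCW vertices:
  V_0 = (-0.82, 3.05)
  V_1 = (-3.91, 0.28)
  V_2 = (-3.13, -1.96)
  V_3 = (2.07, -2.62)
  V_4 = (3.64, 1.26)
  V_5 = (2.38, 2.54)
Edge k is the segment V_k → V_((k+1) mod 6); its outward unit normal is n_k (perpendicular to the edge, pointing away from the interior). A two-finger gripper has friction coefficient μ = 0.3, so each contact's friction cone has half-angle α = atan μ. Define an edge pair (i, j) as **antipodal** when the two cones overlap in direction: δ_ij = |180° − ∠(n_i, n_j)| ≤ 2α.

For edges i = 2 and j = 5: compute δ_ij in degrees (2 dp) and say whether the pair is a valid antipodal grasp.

δ = 1.82°, valid

α = atan 0.3 = 16.70°;  2α = 33.40°
edge 2: e_2 = (+5.20, -0.66);  n_2 = (-0.1259, -0.9920)
edge 5: e_5 = (-3.20, +0.51);  n_5 = (+0.1574, +0.9875)
∠(n_2, n_5) = 178.18°
δ = |180° − 178.18°| = 1.82°
1.82° ≤ 2α = 33.40°  →  valid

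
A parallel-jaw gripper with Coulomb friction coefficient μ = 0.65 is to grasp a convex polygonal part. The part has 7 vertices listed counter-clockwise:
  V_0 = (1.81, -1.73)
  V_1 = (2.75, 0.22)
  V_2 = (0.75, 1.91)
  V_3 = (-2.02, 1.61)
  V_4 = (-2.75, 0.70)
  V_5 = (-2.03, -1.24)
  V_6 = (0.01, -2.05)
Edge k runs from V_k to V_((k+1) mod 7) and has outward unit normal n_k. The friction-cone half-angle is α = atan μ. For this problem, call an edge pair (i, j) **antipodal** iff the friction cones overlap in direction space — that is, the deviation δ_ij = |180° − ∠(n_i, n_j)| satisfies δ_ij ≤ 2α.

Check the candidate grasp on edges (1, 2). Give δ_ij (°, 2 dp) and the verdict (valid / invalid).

δ = 133.62°, invalid

α = atan 0.65 = 33.02°;  2α = 66.05°
edge 1: e_1 = (-2.00, +1.69);  n_1 = (+0.6454, +0.7638)
edge 2: e_2 = (-2.77, -0.30);  n_2 = (-0.1077, +0.9942)
∠(n_1, n_2) = 46.38°
δ = |180° − 46.38°| = 133.62°
133.62° > 2α = 66.05°  →  invalid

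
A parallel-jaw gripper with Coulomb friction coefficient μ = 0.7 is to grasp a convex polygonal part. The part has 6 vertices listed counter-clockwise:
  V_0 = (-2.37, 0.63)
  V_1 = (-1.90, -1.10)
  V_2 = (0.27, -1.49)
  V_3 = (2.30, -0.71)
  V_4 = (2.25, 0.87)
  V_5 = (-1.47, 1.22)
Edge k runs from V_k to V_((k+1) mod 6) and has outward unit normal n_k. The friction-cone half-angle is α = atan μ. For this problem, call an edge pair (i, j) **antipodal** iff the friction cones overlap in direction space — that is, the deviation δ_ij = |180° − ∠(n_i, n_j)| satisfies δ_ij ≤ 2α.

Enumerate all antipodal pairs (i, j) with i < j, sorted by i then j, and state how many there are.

count = 7; pairs: (0,3), (0,4), (1,4), (1,5), (2,4), (2,5), (3,5)

α = atan 0.7 = 34.99°;  2α = 69.98°
n_0 = (-0.9650, -0.2622)
n_1 = (-0.1769, -0.9842)
n_2 = (+0.3587, -0.9335)
n_3 = (+0.9995, +0.0316)
n_4 = (+0.0937, +0.9956)
n_5 = (-0.5483, +0.8363)
  (0,1): δ = 115.39°  ·
  (0,2): δ = 84.18°  ·
  (0,3): δ = 13.39°  ✓
  (0,4): δ = 69.43°  ✓
  (0,5): δ = 108.05°  ·
  (1,2): δ = 148.79°  ·
  (1,3): δ = 78.00°  ·
  (1,4): δ = 4.81°  ✓
  (1,5): δ = 43.44°  ✓
  (2,3): δ = 109.21°  ·
  (2,4): δ = 26.39°  ✓
  (2,5): δ = 12.23°  ✓
  (3,4): δ = 97.19°  ·
  (3,5): δ = 58.57°  ✓
  (4,5): δ = 141.38°  ·
antipodal pairs: 7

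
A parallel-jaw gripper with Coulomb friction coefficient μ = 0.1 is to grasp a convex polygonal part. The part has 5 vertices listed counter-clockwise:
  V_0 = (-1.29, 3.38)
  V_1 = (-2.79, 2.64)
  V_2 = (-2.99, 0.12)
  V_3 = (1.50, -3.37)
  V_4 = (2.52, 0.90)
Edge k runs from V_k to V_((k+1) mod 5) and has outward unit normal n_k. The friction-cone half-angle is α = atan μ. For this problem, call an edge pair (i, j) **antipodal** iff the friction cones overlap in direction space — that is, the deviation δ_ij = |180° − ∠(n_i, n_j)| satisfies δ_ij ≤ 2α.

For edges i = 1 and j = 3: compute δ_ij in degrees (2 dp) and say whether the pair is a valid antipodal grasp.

α = atan 0.1 = 5.71°;  2α = 11.42°
edge 1: e_1 = (-0.20, -2.52);  n_1 = (-0.9969, +0.0791)
edge 3: e_3 = (+1.02, +4.27);  n_3 = (+0.9726, -0.2323)
∠(n_1, n_3) = 171.10°
δ = |180° − 171.10°| = 8.90°
8.90° ≤ 2α = 11.42°  →  valid

δ = 8.90°, valid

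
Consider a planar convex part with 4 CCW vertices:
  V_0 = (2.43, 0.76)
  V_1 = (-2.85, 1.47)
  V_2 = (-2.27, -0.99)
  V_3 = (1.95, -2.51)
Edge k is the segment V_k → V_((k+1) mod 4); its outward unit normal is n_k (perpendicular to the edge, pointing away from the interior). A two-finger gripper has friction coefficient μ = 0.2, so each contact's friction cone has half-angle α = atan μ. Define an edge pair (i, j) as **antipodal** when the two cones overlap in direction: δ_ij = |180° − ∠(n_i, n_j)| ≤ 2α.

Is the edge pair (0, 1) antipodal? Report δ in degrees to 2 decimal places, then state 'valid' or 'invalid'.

α = atan 0.2 = 11.31°;  2α = 22.62°
edge 0: e_0 = (-5.28, +0.71);  n_0 = (+0.1333, +0.9911)
edge 1: e_1 = (+0.58, -2.46);  n_1 = (-0.9733, -0.2295)
∠(n_0, n_1) = 110.93°
δ = |180° − 110.93°| = 69.07°
69.07° > 2α = 22.62°  →  invalid

δ = 69.07°, invalid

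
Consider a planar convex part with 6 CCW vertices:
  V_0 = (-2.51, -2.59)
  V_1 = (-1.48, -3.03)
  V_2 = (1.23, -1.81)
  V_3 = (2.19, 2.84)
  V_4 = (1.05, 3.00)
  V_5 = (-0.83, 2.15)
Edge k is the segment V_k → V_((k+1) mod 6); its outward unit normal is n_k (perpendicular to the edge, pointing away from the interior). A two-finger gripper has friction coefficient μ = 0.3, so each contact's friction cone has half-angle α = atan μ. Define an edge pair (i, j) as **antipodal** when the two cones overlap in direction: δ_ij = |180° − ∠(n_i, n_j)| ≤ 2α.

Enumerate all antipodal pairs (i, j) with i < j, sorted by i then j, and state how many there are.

count = 4; pairs: (0,3), (1,3), (1,4), (2,5)

α = atan 0.3 = 16.70°;  2α = 33.40°
n_0 = (-0.3928, -0.9196)
n_1 = (+0.4105, -0.9119)
n_2 = (+0.9793, -0.2022)
n_3 = (+0.1390, +0.9903)
n_4 = (-0.4120, +0.9112)
n_5 = (-0.9425, +0.3341)
  (0,1): δ = 132.63°  ·
  (0,2): δ = 78.53°  ·
  (0,3): δ = 15.14°  ✓
  (0,4): δ = 47.46°  ·
  (0,5): δ = 93.62°  ·
  (1,2): δ = 125.90°  ·
  (1,3): δ = 32.23°  ✓
  (1,4): δ = 0.09°  ✓
  (1,5): δ = 46.25°  ·
  (2,3): δ = 86.32°  ·
  (2,4): δ = 54.01°  ·
  (2,5): δ = 7.85°  ✓
  (3,4): δ = 147.68°  ·
  (3,5): δ = 101.53°  ·
  (4,5): δ = 133.84°  ·
antipodal pairs: 4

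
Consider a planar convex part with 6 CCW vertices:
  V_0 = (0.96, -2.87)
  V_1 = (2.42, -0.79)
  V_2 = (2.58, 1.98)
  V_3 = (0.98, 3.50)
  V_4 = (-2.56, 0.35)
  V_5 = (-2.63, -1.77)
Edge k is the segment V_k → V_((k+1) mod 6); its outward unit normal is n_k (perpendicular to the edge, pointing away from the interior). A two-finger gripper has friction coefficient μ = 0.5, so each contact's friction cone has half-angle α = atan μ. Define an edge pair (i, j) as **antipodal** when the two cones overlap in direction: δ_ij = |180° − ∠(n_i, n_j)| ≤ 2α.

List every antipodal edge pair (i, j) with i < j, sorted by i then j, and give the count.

α = atan 0.5 = 26.57°;  2α = 53.13°
n_0 = (+0.8185, -0.5745)
n_1 = (+0.9983, -0.0577)
n_2 = (+0.6887, +0.7250)
n_3 = (-0.6648, +0.7471)
n_4 = (-0.9995, +0.0330)
n_5 = (-0.2930, -0.9561)
  (0,1): δ = 148.24°  ·
  (0,2): δ = 98.47°  ·
  (0,3): δ = 13.27°  ✓
  (0,4): δ = 33.17°  ✓
  (0,5): δ = 108.03°  ·
  (1,2): δ = 130.23°  ·
  (1,3): δ = 45.03°  ✓
  (1,4): δ = 1.41°  ✓
  (1,5): δ = 76.27°  ·
  (2,3): δ = 94.81°  ·
  (2,4): δ = 48.36°  ✓
  (2,5): δ = 26.50°  ✓
  (3,4): δ = 133.55°  ·
  (3,5): δ = 58.70°  ·
  (4,5): δ = 105.14°  ·
antipodal pairs: 6

count = 6; pairs: (0,3), (0,4), (1,3), (1,4), (2,4), (2,5)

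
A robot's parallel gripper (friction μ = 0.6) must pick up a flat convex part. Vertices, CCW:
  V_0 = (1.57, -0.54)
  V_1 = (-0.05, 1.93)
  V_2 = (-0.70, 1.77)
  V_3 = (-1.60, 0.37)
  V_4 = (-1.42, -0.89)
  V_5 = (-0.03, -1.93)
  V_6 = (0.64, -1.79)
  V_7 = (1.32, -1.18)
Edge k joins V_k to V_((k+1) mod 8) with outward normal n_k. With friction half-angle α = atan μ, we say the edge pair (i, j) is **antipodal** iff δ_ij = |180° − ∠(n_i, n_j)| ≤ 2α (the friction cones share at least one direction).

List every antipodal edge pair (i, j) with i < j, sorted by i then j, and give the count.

α = atan 0.6 = 30.96°;  2α = 61.93°
n_0 = (+0.8362, +0.5484)
n_1 = (-0.2390, +0.9710)
n_2 = (-0.8412, +0.5408)
n_3 = (-0.9899, -0.1414)
n_4 = (-0.5991, -0.8007)
n_5 = (+0.2045, -0.9789)
n_6 = (+0.6678, -0.7444)
n_7 = (+0.9315, -0.3639)
  (0,1): δ = 109.43°  ·
  (0,2): δ = 65.99°  ·
  (0,3): δ = 25.13°  ✓
  (0,4): δ = 19.94°  ✓
  (0,5): δ = 68.54°  ·
  (0,6): δ = 98.63°  ·
  (0,7): δ = 125.40°  ·
  (1,2): δ = 136.56°  ·
  (1,3): δ = 95.70°  ·
  (1,4): δ = 50.63°  ✓
  (1,5): δ = 2.03°  ✓
  (1,6): δ = 28.07°  ✓
  (1,7): δ = 54.83°  ✓
  (2,3): δ = 139.13°  ·
  (2,4): δ = 94.07°  ·
  (2,5): δ = 45.46°  ✓
  (2,6): δ = 15.37°  ✓
  (2,7): δ = 11.40°  ✓
  (3,4): δ = 134.93°  ·
  (3,5): δ = 86.33°  ·
  (3,6): δ = 56.24°  ✓
  (3,7): δ = 29.47°  ✓
  (4,5): δ = 131.39°  ·
  (4,6): δ = 101.30°  ·
  (4,7): δ = 74.53°  ·
  (5,6): δ = 149.91°  ·
  (5,7): δ = 123.14°  ·
  (6,7): δ = 153.23°  ·
antipodal pairs: 11

count = 11; pairs: (0,3), (0,4), (1,4), (1,5), (1,6), (1,7), (2,5), (2,6), (2,7), (3,6), (3,7)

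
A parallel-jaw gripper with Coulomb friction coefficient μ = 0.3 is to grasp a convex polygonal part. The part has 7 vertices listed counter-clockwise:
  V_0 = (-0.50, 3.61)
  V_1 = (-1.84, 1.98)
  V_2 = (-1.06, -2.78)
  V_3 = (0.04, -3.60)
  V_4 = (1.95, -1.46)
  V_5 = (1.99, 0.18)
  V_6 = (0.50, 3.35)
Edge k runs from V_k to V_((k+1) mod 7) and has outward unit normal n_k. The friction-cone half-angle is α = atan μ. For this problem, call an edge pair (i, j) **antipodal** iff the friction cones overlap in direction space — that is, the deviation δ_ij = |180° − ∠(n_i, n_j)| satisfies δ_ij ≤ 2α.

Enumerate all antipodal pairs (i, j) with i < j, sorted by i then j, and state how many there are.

α = atan 0.3 = 16.70°;  2α = 33.40°
n_0 = (-0.7725, +0.6350)
n_1 = (-0.9868, -0.1617)
n_2 = (-0.5977, -0.8017)
n_3 = (+0.7461, -0.6659)
n_4 = (+0.9997, -0.0244)
n_5 = (+0.9050, +0.4254)
n_6 = (+0.2516, +0.9678)
  (0,1): δ = 131.27°  ·
  (0,2): δ = 87.28°  ·
  (0,3): δ = 2.33°  ✓
  (0,4): δ = 38.03°  ·
  (0,5): δ = 64.60°  ·
  (0,6): δ = 114.85°  ·
  (1,2): δ = 136.01°  ·
  (1,3): δ = 51.06°  ·
  (1,4): δ = 10.70°  ✓
  (1,5): δ = 15.87°  ✓
  (1,6): δ = 66.12°  ·
  (2,3): δ = 95.05°  ·
  (2,4): δ = 54.69°  ·
  (2,5): δ = 28.12°  ✓
  (2,6): δ = 22.13°  ✓
  (3,4): δ = 139.65°  ·
  (3,5): δ = 113.08°  ·
  (3,6): δ = 62.82°  ·
  (4,5): δ = 153.43°  ·
  (4,6): δ = 103.18°  ·
  (5,6): δ = 129.75°  ·
antipodal pairs: 5

count = 5; pairs: (0,3), (1,4), (1,5), (2,5), (2,6)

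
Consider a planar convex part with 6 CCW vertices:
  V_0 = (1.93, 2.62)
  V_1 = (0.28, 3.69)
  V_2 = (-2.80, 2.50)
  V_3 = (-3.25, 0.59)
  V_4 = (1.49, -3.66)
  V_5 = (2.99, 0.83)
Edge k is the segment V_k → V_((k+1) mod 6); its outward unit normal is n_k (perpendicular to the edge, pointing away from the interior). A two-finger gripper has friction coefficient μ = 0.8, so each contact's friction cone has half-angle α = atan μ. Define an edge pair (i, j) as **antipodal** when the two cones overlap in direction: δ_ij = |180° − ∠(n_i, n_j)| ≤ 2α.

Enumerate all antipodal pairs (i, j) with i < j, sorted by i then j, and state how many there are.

α = atan 0.8 = 38.66°;  2α = 77.32°
n_0 = (+0.5441, +0.8390)
n_1 = (-0.3604, +0.9328)
n_2 = (-0.9734, +0.2293)
n_3 = (-0.6676, -0.7445)
n_4 = (+0.9485, -0.3169)
n_5 = (+0.8604, +0.5095)
  (0,1): δ = 125.91°  ·
  (0,2): δ = 70.29°  ✓
  (0,3): δ = 8.92°  ✓
  (0,4): δ = 104.49°  ·
  (0,5): δ = 153.60°  ·
  (1,2): δ = 124.38°  ·
  (1,3): δ = 63.00°  ✓
  (1,4): δ = 50.40°  ✓
  (1,5): δ = 99.51°  ·
  (2,3): δ = 118.62°  ·
  (2,4): δ = 5.22°  ✓
  (2,5): δ = 43.89°  ✓
  (3,4): δ = 66.59°  ✓
  (3,5): δ = 17.49°  ✓
  (4,5): δ = 130.89°  ·
antipodal pairs: 8

count = 8; pairs: (0,2), (0,3), (1,3), (1,4), (2,4), (2,5), (3,4), (3,5)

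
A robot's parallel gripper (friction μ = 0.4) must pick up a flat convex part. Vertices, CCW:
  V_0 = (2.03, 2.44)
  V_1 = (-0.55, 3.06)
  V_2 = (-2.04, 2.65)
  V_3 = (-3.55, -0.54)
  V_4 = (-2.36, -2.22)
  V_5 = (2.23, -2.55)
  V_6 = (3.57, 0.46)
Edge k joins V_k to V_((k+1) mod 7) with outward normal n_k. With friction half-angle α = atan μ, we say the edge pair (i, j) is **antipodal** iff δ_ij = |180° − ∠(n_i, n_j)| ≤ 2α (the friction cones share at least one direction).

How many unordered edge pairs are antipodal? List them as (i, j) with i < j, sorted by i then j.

count = 5; pairs: (0,3), (0,4), (1,4), (2,5), (3,6)

α = atan 0.4 = 21.80°;  2α = 43.60°
n_0 = (+0.2337, +0.9723)
n_1 = (-0.2653, +0.9642)
n_2 = (-0.9039, +0.4278)
n_3 = (-0.8160, -0.5780)
n_4 = (-0.0717, -0.9974)
n_5 = (+0.9136, -0.4067)
n_6 = (+0.7894, +0.6139)
  (0,1): δ = 151.10°  ·
  (0,2): δ = 101.82°  ·
  (0,3): δ = 41.18°  ✓
  (0,4): δ = 9.40°  ✓
  (0,5): δ = 79.51°  ·
  (0,6): δ = 141.39°  ·
  (1,2): δ = 130.72°  ·
  (1,3): δ = 70.07°  ·
  (1,4): δ = 19.50°  ✓
  (1,5): δ = 50.62°  ·
  (1,6): δ = 112.49°  ·
  (2,3): δ = 119.36°  ·
  (2,4): δ = 68.78°  ·
  (2,5): δ = 1.33°  ✓
  (2,6): δ = 63.21°  ·
  (3,4): δ = 129.42°  ·
  (3,5): δ = 59.31°  ·
  (3,6): δ = 2.56°  ✓
  (4,5): δ = 109.89°  ·
  (4,6): δ = 48.01°  ·
  (5,6): δ = 118.13°  ·
antipodal pairs: 5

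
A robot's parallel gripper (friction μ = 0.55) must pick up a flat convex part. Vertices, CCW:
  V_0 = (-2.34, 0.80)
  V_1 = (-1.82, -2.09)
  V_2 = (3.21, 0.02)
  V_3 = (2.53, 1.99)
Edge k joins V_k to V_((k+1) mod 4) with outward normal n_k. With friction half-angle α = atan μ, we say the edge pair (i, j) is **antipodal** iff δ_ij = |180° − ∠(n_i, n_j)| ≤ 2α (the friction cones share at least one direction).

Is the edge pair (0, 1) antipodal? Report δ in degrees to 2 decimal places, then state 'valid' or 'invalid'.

δ = 77.44°, invalid

α = atan 0.55 = 28.81°;  2α = 57.62°
edge 0: e_0 = (+0.52, -2.89);  n_0 = (-0.9842, -0.1771)
edge 1: e_1 = (+5.03, +2.11);  n_1 = (+0.3868, -0.9222)
∠(n_0, n_1) = 102.56°
δ = |180° − 102.56°| = 77.44°
77.44° > 2α = 57.62°  →  invalid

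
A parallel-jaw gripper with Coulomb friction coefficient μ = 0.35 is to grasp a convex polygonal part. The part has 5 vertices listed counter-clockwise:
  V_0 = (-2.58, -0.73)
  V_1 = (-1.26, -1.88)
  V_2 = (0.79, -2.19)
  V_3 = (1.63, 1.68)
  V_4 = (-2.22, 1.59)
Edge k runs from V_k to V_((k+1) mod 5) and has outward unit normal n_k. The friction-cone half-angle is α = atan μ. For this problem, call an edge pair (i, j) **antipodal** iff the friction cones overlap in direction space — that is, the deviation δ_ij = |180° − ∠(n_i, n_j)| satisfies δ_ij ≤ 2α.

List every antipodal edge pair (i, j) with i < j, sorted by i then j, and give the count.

count = 2; pairs: (1,3), (2,4)

α = atan 0.35 = 19.29°;  2α = 38.58°
n_0 = (-0.6569, -0.7540)
n_1 = (-0.1495, -0.9888)
n_2 = (+0.9772, -0.2121)
n_3 = (-0.0234, +0.9997)
n_4 = (-0.9882, +0.1533)
  (0,1): δ = 147.54°  ·
  (0,2): δ = 61.18°  ·
  (0,3): δ = 42.40°  ·
  (0,4): δ = 122.24°  ·
  (1,2): δ = 93.65°  ·
  (1,3): δ = 9.94°  ✓
  (1,4): δ = 89.78°  ·
  (2,3): δ = 76.41°  ·
  (2,4): δ = 3.43°  ✓
  (3,4): δ = 100.16°  ·
antipodal pairs: 2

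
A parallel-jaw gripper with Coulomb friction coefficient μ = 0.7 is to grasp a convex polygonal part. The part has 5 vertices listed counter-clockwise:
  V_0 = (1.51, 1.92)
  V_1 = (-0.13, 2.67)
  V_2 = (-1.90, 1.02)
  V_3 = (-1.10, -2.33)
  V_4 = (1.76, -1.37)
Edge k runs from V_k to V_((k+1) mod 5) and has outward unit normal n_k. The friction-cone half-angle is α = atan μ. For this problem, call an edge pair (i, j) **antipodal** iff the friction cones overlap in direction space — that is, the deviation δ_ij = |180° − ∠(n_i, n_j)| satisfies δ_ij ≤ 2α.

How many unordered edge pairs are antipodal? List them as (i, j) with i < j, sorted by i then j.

count = 5; pairs: (0,2), (0,3), (1,3), (1,4), (2,4)

α = atan 0.7 = 34.99°;  2α = 69.98°
n_0 = (+0.4159, +0.9094)
n_1 = (-0.6819, +0.7315)
n_2 = (-0.9727, -0.2323)
n_3 = (+0.3182, -0.9480)
n_4 = (+0.9971, +0.0758)
  (0,1): δ = 112.43°  ·
  (0,2): δ = 51.99°  ✓
  (0,3): δ = 43.13°  ✓
  (0,4): δ = 118.92°  ·
  (1,2): δ = 119.56°  ·
  (1,3): δ = 24.44°  ✓
  (1,4): δ = 51.35°  ✓
  (2,3): δ = 84.88°  ·
  (2,4): δ = 9.09°  ✓
  (3,4): δ = 104.21°  ·
antipodal pairs: 5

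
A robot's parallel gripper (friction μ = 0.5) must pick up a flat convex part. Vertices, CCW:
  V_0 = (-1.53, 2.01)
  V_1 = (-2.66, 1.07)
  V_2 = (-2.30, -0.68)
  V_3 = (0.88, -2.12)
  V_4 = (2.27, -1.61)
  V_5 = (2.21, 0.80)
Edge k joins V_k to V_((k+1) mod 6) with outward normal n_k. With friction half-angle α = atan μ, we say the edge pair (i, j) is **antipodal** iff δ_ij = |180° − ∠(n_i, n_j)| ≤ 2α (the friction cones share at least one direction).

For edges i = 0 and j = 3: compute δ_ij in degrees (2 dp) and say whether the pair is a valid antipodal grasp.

δ = 19.61°, valid

α = atan 0.5 = 26.57°;  2α = 53.13°
edge 0: e_0 = (-1.13, -0.94);  n_0 = (-0.6395, +0.7688)
edge 3: e_3 = (+1.39, +0.51);  n_3 = (+0.3445, -0.9388)
∠(n_0, n_3) = 160.39°
δ = |180° − 160.39°| = 19.61°
19.61° ≤ 2α = 53.13°  →  valid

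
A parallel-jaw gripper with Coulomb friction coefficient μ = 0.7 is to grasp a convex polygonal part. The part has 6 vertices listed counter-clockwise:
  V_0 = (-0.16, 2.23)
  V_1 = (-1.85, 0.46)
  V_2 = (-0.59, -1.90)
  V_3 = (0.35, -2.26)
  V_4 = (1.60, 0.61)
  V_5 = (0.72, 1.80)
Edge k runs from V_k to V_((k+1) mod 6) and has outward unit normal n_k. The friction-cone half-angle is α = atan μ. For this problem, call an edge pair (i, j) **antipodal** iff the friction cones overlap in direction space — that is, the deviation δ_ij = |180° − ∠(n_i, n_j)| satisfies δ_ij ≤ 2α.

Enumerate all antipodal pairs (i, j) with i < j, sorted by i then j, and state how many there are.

count = 7; pairs: (0,2), (0,3), (1,3), (1,4), (1,5), (2,4), (2,5)

α = atan 0.7 = 34.99°;  2α = 69.98°
n_0 = (-0.7233, +0.6906)
n_1 = (-0.8821, -0.4710)
n_2 = (-0.3576, -0.9339)
n_3 = (+0.9168, -0.3993)
n_4 = (+0.8040, +0.5946)
n_5 = (+0.4390, +0.8985)
  (0,1): δ = 108.23°  ·
  (0,2): δ = 67.28°  ✓
  (0,3): δ = 20.14°  ✓
  (0,4): δ = 80.16°  ·
  (0,5): δ = 107.63°  ·
  (1,2): δ = 139.05°  ·
  (1,3): δ = 51.63°  ✓
  (1,4): δ = 8.39°  ✓
  (1,5): δ = 35.86°  ✓
  (2,3): δ = 92.58°  ·
  (2,4): δ = 32.56°  ✓
  (2,5): δ = 5.09°  ✓
  (3,4): δ = 119.98°  ·
  (3,5): δ = 92.51°  ·
  (4,5): δ = 152.52°  ·
antipodal pairs: 7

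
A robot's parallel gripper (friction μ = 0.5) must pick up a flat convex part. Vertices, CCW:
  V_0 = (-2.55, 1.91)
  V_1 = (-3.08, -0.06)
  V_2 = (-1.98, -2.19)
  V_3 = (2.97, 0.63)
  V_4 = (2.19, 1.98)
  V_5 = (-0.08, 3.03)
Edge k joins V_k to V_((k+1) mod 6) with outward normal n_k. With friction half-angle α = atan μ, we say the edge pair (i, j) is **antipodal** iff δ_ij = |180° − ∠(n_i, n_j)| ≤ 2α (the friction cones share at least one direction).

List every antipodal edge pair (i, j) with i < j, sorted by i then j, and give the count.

α = atan 0.5 = 26.57°;  2α = 53.13°
n_0 = (-0.9657, +0.2598)
n_1 = (-0.8885, -0.4589)
n_2 = (+0.4950, -0.8689)
n_3 = (+0.8659, +0.5003)
n_4 = (+0.4198, +0.9076)
n_5 = (-0.4130, +0.9107)
  (0,1): δ = 137.63°  ·
  (0,2): δ = 45.27°  ✓
  (0,3): δ = 45.08°  ✓
  (0,4): δ = 80.23°  ·
  (0,5): δ = 129.45°  ·
  (1,2): δ = 87.64°  ·
  (1,3): δ = 2.71°  ✓
  (1,4): δ = 37.86°  ✓
  (1,5): δ = 87.08°  ·
  (2,3): δ = 89.65°  ·
  (2,4): δ = 54.49°  ·
  (2,5): δ = 5.28°  ✓
  (3,4): δ = 144.84°  ·
  (3,5): δ = 95.63°  ·
  (4,5): δ = 130.79°  ·
antipodal pairs: 5

count = 5; pairs: (0,2), (0,3), (1,3), (1,4), (2,5)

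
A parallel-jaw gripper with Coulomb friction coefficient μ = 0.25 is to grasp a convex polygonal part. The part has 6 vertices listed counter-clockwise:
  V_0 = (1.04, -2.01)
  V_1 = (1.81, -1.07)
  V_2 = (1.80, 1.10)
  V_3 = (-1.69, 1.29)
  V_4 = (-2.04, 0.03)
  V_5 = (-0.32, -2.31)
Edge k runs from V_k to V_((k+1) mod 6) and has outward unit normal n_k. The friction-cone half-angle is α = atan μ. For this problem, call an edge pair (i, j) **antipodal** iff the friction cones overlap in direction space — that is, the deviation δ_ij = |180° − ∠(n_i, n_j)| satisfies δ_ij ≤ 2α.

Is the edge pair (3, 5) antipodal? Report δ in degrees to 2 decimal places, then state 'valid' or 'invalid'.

α = atan 0.25 = 14.04°;  2α = 28.07°
edge 3: e_3 = (-0.35, -1.26);  n_3 = (-0.9635, +0.2676)
edge 5: e_5 = (+1.36, +0.30);  n_5 = (+0.2154, -0.9765)
∠(n_3, n_5) = 117.96°
δ = |180° − 117.96°| = 62.04°
62.04° > 2α = 28.07°  →  invalid

δ = 62.04°, invalid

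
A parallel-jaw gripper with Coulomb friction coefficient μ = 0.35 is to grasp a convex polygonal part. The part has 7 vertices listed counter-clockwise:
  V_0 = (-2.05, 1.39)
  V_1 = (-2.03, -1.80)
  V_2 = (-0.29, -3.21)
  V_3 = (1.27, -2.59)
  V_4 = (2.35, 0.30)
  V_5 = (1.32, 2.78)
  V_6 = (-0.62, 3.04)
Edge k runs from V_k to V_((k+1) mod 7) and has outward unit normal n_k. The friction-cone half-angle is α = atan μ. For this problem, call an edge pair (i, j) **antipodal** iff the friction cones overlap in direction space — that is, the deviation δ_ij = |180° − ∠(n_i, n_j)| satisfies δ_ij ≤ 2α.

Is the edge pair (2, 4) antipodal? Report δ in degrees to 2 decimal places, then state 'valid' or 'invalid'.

δ = 89.12°, invalid

α = atan 0.35 = 19.29°;  2α = 38.58°
edge 2: e_2 = (+1.56, +0.62);  n_2 = (+0.3693, -0.9293)
edge 4: e_4 = (-1.03, +2.48);  n_4 = (+0.9235, +0.3836)
∠(n_2, n_4) = 90.88°
δ = |180° − 90.88°| = 89.12°
89.12° > 2α = 38.58°  →  invalid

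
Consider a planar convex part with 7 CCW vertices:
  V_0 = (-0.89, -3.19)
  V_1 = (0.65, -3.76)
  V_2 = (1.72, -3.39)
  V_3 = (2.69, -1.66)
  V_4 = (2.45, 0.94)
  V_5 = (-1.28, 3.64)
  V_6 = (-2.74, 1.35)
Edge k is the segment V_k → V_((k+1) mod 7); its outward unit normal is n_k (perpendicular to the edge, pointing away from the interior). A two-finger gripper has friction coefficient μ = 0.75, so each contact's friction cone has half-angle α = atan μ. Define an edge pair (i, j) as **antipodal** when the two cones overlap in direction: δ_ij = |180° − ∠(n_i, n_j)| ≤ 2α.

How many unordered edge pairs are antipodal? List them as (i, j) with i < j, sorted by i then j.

α = atan 0.75 = 36.87°;  2α = 73.74°
n_0 = (-0.3471, -0.9378)
n_1 = (+0.3268, -0.9451)
n_2 = (+0.8722, -0.4891)
n_3 = (+0.9958, +0.0919)
n_4 = (+0.5864, +0.8100)
n_5 = (-0.8432, +0.5376)
n_6 = (-0.9261, -0.3774)
  (0,1): δ = 140.61°  ·
  (0,2): δ = 98.97°  ·
  (0,3): δ = 64.42°  ✓
  (0,4): δ = 15.59°  ✓
  (0,5): δ = 77.79°  ·
  (0,6): δ = 132.48°  ·
  (1,2): δ = 138.35°  ·
  (1,3): δ = 103.80°  ·
  (1,4): δ = 54.97°  ✓
  (1,5): δ = 38.41°  ✓
  (1,6): δ = 93.10°  ·
  (2,3): δ = 145.45°  ·
  (2,4): δ = 96.62°  ·
  (2,5): δ = 3.24°  ✓
  (2,6): δ = 51.45°  ✓
  (3,4): δ = 131.17°  ·
  (3,5): δ = 37.79°  ✓
  (3,6): δ = 16.90°  ✓
  (4,5): δ = 86.62°  ·
  (4,6): δ = 31.93°  ✓
  (5,6): δ = 125.31°  ·
antipodal pairs: 9

count = 9; pairs: (0,3), (0,4), (1,4), (1,5), (2,5), (2,6), (3,5), (3,6), (4,6)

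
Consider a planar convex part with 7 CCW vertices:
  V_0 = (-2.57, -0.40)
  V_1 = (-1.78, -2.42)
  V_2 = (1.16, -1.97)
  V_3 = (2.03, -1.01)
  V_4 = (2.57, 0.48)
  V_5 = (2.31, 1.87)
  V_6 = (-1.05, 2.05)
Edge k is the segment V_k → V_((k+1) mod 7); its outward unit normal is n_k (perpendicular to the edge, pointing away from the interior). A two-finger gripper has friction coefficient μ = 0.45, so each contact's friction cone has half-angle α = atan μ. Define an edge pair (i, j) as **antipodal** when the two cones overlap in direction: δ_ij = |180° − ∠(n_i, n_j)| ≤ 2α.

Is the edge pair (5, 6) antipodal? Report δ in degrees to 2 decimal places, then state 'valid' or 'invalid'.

δ = 118.75°, invalid

α = atan 0.45 = 24.23°;  2α = 48.46°
edge 5: e_5 = (-3.36, +0.18);  n_5 = (+0.0535, +0.9986)
edge 6: e_6 = (-1.52, -2.45);  n_6 = (-0.8497, +0.5272)
∠(n_5, n_6) = 61.25°
δ = |180° − 61.25°| = 118.75°
118.75° > 2α = 48.46°  →  invalid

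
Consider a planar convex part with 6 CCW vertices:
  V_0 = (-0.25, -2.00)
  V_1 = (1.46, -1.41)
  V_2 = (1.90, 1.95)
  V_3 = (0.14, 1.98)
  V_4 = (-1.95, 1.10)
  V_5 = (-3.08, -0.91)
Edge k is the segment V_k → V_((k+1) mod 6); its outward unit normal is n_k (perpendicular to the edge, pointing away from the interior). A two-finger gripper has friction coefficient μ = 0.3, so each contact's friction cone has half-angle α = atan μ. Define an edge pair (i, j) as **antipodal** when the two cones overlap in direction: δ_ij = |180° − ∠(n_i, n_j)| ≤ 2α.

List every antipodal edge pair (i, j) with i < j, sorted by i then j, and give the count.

α = atan 0.3 = 16.70°;  2α = 33.40°
n_0 = (+0.3262, -0.9453)
n_1 = (+0.9915, -0.1298)
n_2 = (+0.0170, +0.9999)
n_3 = (-0.3881, +0.9216)
n_4 = (-0.8717, +0.4901)
n_5 = (-0.3594, -0.9332)
  (0,1): δ = 116.50°  ·
  (0,2): δ = 20.01°  ✓
  (0,3): δ = 3.80°  ✓
  (0,4): δ = 41.62°  ·
  (0,5): δ = 139.90°  ·
  (1,2): δ = 83.52°  ·
  (1,3): δ = 59.71°  ·
  (1,4): δ = 21.88°  ✓
  (1,5): δ = 76.40°  ·
  (2,3): δ = 156.19°  ·
  (2,4): δ = 118.37°  ·
  (2,5): δ = 20.09°  ✓
  (3,4): δ = 142.18°  ·
  (3,5): δ = 43.90°  ·
  (4,5): δ = 81.72°  ·
antipodal pairs: 4

count = 4; pairs: (0,2), (0,3), (1,4), (2,5)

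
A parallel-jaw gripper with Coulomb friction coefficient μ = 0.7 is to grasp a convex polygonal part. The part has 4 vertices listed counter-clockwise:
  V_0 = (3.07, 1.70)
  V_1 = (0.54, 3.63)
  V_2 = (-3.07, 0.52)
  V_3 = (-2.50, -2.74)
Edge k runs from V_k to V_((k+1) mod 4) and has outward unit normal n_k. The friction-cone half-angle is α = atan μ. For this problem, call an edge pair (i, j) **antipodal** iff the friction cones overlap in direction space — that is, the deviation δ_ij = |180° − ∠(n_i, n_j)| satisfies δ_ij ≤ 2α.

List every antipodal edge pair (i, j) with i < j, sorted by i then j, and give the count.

count = 3; pairs: (0,2), (1,3), (2,3)

α = atan 0.7 = 34.99°;  2α = 69.98°
n_0 = (+0.6065, +0.7951)
n_1 = (-0.6527, +0.7576)
n_2 = (-0.9851, -0.1722)
n_3 = (+0.6233, -0.7820)
  (0,1): δ = 101.92°  ·
  (0,2): δ = 42.74°  ✓
  (0,3): δ = 75.90°  ·
  (1,2): δ = 120.83°  ·
  (1,3): δ = 2.19°  ✓
  (2,3): δ = 61.36°  ✓
antipodal pairs: 3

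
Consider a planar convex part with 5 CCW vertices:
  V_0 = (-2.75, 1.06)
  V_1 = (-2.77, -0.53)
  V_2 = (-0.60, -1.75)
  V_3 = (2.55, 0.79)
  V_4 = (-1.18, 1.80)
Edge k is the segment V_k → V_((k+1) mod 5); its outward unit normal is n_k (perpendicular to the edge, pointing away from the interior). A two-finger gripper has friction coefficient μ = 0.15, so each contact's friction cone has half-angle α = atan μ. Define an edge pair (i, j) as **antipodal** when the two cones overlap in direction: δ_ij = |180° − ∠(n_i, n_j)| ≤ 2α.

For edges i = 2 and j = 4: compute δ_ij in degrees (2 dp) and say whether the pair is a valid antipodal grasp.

δ = 13.64°, valid

α = atan 0.15 = 8.53°;  2α = 17.06°
edge 2: e_2 = (+3.15, +2.54);  n_2 = (+0.6277, -0.7785)
edge 4: e_4 = (-1.57, -0.74);  n_4 = (-0.4264, +0.9046)
∠(n_2, n_4) = 166.36°
δ = |180° − 166.36°| = 13.64°
13.64° ≤ 2α = 17.06°  →  valid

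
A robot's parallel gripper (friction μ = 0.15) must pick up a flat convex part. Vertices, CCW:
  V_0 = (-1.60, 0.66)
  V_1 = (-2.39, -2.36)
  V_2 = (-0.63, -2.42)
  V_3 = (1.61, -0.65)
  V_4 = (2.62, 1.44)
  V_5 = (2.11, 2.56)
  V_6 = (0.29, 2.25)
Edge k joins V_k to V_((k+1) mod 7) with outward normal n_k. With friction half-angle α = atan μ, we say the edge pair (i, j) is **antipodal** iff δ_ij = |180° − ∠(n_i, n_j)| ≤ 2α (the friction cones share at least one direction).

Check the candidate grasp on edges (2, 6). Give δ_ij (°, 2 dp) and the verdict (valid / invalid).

δ = 1.76°, valid

α = atan 0.15 = 8.53°;  2α = 17.06°
edge 2: e_2 = (+2.24, +1.77);  n_2 = (+0.6200, -0.7846)
edge 6: e_6 = (-1.89, -1.59);  n_6 = (-0.6438, +0.7652)
∠(n_2, n_6) = 178.24°
δ = |180° − 178.24°| = 1.76°
1.76° ≤ 2α = 17.06°  →  valid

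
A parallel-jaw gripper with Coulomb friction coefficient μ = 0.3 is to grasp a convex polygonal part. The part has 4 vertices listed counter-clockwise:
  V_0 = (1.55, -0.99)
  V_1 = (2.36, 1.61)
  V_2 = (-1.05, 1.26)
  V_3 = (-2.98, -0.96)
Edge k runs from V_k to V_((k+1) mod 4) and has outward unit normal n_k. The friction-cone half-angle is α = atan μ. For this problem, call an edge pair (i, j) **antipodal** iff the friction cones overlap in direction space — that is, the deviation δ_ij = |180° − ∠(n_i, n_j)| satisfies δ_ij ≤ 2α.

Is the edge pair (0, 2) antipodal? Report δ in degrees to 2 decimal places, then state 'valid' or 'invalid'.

α = atan 0.3 = 16.70°;  2α = 33.40°
edge 0: e_0 = (+0.81, +2.60);  n_0 = (+0.9547, -0.2974)
edge 2: e_2 = (-1.93, -2.22);  n_2 = (-0.7547, +0.6561)
∠(n_0, n_2) = 156.30°
δ = |180° − 156.30°| = 23.70°
23.70° ≤ 2α = 33.40°  →  valid

δ = 23.70°, valid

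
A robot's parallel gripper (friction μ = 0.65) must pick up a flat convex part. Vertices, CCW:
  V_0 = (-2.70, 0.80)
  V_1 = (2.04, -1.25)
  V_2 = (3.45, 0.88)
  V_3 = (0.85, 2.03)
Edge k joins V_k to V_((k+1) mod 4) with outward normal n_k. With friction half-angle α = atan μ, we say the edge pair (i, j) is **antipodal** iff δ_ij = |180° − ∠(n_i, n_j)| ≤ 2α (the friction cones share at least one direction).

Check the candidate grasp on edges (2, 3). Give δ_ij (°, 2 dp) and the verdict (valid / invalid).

δ = 137.03°, invalid

α = atan 0.65 = 33.02°;  2α = 66.05°
edge 2: e_2 = (-2.60, +1.15);  n_2 = (+0.4045, +0.9145)
edge 3: e_3 = (-3.55, -1.23);  n_3 = (-0.3274, +0.9449)
∠(n_2, n_3) = 42.97°
δ = |180° − 42.97°| = 137.03°
137.03° > 2α = 66.05°  →  invalid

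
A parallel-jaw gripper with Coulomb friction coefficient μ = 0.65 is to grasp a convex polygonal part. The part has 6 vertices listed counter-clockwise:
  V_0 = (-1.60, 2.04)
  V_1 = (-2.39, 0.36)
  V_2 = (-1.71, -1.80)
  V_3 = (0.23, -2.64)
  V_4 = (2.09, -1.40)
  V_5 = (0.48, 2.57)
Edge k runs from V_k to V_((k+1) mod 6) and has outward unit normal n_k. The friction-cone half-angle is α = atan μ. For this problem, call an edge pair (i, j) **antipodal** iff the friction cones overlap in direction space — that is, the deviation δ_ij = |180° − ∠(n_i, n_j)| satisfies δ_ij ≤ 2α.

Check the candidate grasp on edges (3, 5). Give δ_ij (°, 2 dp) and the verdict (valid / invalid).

α = atan 0.65 = 33.02°;  2α = 66.05°
edge 3: e_3 = (+1.86, +1.24);  n_3 = (+0.5547, -0.8321)
edge 5: e_5 = (-2.08, -0.53);  n_5 = (-0.2469, +0.9690)
∠(n_3, n_5) = 160.61°
δ = |180° − 160.61°| = 19.39°
19.39° ≤ 2α = 66.05°  →  valid

δ = 19.39°, valid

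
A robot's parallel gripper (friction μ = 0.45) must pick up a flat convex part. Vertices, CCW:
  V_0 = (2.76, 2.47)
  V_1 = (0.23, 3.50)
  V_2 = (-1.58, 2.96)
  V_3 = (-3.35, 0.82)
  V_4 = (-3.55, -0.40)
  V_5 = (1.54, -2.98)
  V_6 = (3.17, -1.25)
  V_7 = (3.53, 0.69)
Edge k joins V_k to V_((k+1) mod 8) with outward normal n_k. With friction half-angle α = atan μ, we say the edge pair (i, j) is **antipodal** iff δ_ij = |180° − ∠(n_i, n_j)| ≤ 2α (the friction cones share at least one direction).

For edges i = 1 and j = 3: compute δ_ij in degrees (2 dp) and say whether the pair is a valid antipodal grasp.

δ = 115.92°, invalid

α = atan 0.45 = 24.23°;  2α = 48.46°
edge 1: e_1 = (-1.81, -0.54);  n_1 = (-0.2859, +0.9583)
edge 3: e_3 = (-0.20, -1.22);  n_3 = (-0.9868, +0.1618)
∠(n_1, n_3) = 64.08°
δ = |180° − 64.08°| = 115.92°
115.92° > 2α = 48.46°  →  invalid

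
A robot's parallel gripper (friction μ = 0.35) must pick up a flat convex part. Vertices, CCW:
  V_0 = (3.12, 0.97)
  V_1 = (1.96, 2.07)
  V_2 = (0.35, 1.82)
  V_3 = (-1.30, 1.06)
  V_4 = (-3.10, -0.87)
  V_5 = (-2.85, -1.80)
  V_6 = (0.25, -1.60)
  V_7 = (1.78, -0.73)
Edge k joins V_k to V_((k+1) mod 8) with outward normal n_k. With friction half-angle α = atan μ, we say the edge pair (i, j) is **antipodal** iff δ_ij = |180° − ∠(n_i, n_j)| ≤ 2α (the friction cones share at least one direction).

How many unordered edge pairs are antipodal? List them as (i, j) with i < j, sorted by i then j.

α = atan 0.35 = 19.29°;  2α = 38.58°
n_0 = (+0.6881, +0.7256)
n_1 = (-0.1534, +0.9882)
n_2 = (-0.4184, +0.9083)
n_3 = (-0.7313, +0.6820)
n_4 = (-0.9657, -0.2596)
n_5 = (+0.0644, -0.9979)
n_6 = (+0.4943, -0.8693)
n_7 = (+0.7854, -0.6190)
  (0,1): δ = 127.69°  ·
  (0,2): δ = 111.79°  ·
  (0,3): δ = 89.52°  ·
  (0,4): δ = 31.47°  ✓
  (0,5): δ = 47.17°  ·
  (0,6): δ = 73.10°  ·
  (0,7): δ = 95.23°  ·
  (1,2): δ = 164.10°  ·
  (1,3): δ = 141.83°  ·
  (1,4): δ = 83.78°  ·
  (1,5): δ = 5.13°  ✓
  (1,6): δ = 20.80°  ✓
  (1,7): δ = 42.93°  ·
  (2,3): δ = 157.73°  ·
  (2,4): δ = 99.68°  ·
  (2,5): δ = 21.04°  ✓
  (2,6): δ = 4.89°  ✓
  (2,7): δ = 27.02°  ✓
  (3,4): δ = 121.95°  ·
  (3,5): δ = 43.30°  ·
  (3,6): δ = 17.37°  ✓
  (3,7): δ = 4.76°  ✓
  (4,5): δ = 101.36°  ·
  (4,6): δ = 75.42°  ·
  (4,7): δ = 53.29°  ·
  (5,6): δ = 154.07°  ·
  (5,7): δ = 131.94°  ·
  (6,7): δ = 157.87°  ·
antipodal pairs: 8

count = 8; pairs: (0,4), (1,5), (1,6), (2,5), (2,6), (2,7), (3,6), (3,7)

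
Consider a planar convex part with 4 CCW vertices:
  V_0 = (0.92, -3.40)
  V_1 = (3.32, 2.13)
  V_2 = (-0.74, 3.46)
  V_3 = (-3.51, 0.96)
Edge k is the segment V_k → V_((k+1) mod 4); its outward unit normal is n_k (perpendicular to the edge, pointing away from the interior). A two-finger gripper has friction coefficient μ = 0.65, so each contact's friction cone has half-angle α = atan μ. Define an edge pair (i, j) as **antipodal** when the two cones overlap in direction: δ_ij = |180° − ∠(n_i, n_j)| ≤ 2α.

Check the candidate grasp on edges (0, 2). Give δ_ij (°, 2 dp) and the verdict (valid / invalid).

α = atan 0.65 = 33.02°;  2α = 66.05°
edge 0: e_0 = (+2.40, +5.53);  n_0 = (+0.9173, -0.3981)
edge 2: e_2 = (-2.77, -2.50);  n_2 = (-0.6700, +0.7424)
∠(n_0, n_2) = 155.53°
δ = |180° − 155.53°| = 24.47°
24.47° ≤ 2α = 66.05°  →  valid

δ = 24.47°, valid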